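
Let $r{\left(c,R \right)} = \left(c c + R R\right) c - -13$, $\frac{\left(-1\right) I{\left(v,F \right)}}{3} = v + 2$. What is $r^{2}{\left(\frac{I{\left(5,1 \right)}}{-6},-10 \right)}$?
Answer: $\frac{10543009}{64} \approx 1.6473 \cdot 10^{5}$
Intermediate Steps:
$I{\left(v,F \right)} = -6 - 3 v$ ($I{\left(v,F \right)} = - 3 \left(v + 2\right) = - 3 \left(2 + v\right) = -6 - 3 v$)
$r{\left(c,R \right)} = 13 + c \left(R^{2} + c^{2}\right)$ ($r{\left(c,R \right)} = \left(c^{2} + R^{2}\right) c + 13 = \left(R^{2} + c^{2}\right) c + 13 = c \left(R^{2} + c^{2}\right) + 13 = 13 + c \left(R^{2} + c^{2}\right)$)
$r^{2}{\left(\frac{I{\left(5,1 \right)}}{-6},-10 \right)} = \left(13 + \left(\frac{-6 - 15}{-6}\right)^{3} + \frac{-6 - 15}{-6} \left(-10\right)^{2}\right)^{2} = \left(13 + \left(\left(-6 - 15\right) \left(- \frac{1}{6}\right)\right)^{3} + \left(-6 - 15\right) \left(- \frac{1}{6}\right) 100\right)^{2} = \left(13 + \left(\left(-21\right) \left(- \frac{1}{6}\right)\right)^{3} + \left(-21\right) \left(- \frac{1}{6}\right) 100\right)^{2} = \left(13 + \left(\frac{7}{2}\right)^{3} + \frac{7}{2} \cdot 100\right)^{2} = \left(13 + \frac{343}{8} + 350\right)^{2} = \left(\frac{3247}{8}\right)^{2} = \frac{10543009}{64}$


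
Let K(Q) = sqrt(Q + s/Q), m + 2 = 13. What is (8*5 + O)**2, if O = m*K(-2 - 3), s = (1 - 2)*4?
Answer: 5459/5 + 176*I*sqrt(105) ≈ 1091.8 + 1803.5*I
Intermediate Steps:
s = -4 (s = -1*4 = -4)
m = 11 (m = -2 + 13 = 11)
K(Q) = sqrt(Q - 4/Q)
O = 11*I*sqrt(105)/5 (O = 11*sqrt((-2 - 3) - 4/(-2 - 3)) = 11*sqrt(-5 - 4/(-5)) = 11*sqrt(-5 - 4*(-1/5)) = 11*sqrt(-5 + 4/5) = 11*sqrt(-21/5) = 11*(I*sqrt(105)/5) = 11*I*sqrt(105)/5 ≈ 22.543*I)
(8*5 + O)**2 = (8*5 + 11*I*sqrt(105)/5)**2 = (40 + 11*I*sqrt(105)/5)**2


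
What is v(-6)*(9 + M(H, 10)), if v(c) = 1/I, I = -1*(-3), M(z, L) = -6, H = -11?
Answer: 1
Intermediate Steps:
I = 3
v(c) = 1/3
v(-6)*(9 + M(H, 10)) = (9 - 6)/3 = (1/3)*3 = 1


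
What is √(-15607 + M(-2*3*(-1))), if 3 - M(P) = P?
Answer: I*√15610 ≈ 124.94*I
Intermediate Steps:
M(P) = 3 - P
√(-15607 + M(-2*3*(-1))) = √(-15607 + (3 - (-2*3)*(-1))) = √(-15607 + (3 - (-6)*(-1))) = √(-15607 + (3 - 1*6)) = √(-15607 + (3 - 6)) = √(-15607 - 3) = √(-15610) = I*√15610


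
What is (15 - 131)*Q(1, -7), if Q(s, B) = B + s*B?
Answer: 1624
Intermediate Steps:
Q(s, B) = B + B*s
(15 - 131)*Q(1, -7) = (15 - 131)*(-7*(1 + 1)) = -(-812)*2 = -116*(-14) = 1624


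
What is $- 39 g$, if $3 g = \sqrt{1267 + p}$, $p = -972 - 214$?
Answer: $-117$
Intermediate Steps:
$p = -1186$
$g = 3$ ($g = \frac{\sqrt{1267 - 1186}}{3} = \frac{\sqrt{81}}{3} = \frac{1}{3} \cdot 9 = 3$)
$- 39 g = \left(-39\right) 3 = -117$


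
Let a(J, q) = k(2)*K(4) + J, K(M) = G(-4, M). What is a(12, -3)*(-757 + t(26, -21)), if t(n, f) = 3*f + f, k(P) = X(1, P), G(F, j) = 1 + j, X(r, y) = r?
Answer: -14297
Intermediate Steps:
K(M) = 1 + M
k(P) = 1
t(n, f) = 4*f
a(J, q) = 5 + J (a(J, q) = 1*(1 + 4) + J = 1*5 + J = 5 + J)
a(12, -3)*(-757 + t(26, -21)) = (5 + 12)*(-757 + 4*(-21)) = 17*(-757 - 84) = 17*(-841) = -14297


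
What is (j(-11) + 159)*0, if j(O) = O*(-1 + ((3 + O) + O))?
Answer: 0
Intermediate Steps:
j(O) = O*(2 + 2*O) (j(O) = O*(-1 + (3 + 2*O)) = O*(2 + 2*O))
(j(-11) + 159)*0 = (2*(-11)*(1 - 11) + 159)*0 = (2*(-11)*(-10) + 159)*0 = (220 + 159)*0 = 379*0 = 0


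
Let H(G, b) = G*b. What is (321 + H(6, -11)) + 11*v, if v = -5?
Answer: 200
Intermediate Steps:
(321 + H(6, -11)) + 11*v = (321 + 6*(-11)) + 11*(-5) = (321 - 66) - 55 = 255 - 55 = 200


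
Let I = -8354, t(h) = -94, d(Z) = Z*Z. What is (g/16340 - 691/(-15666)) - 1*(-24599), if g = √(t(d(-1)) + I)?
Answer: 385368625/15666 + 4*I*√33/4085 ≈ 24599.0 + 0.005625*I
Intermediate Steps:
d(Z) = Z²
g = 16*I*√33 (g = √(-94 - 8354) = √(-8448) = 16*I*√33 ≈ 91.913*I)
(g/16340 - 691/(-15666)) - 1*(-24599) = ((16*I*√33)/16340 - 691/(-15666)) - 1*(-24599) = ((16*I*√33)*(1/16340) - 691*(-1/15666)) + 24599 = (4*I*√33/4085 + 691/15666) + 24599 = (691/15666 + 4*I*√33/4085) + 24599 = 385368625/15666 + 4*I*√33/4085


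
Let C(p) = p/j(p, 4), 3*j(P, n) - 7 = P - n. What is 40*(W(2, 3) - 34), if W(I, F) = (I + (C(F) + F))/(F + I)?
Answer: -1308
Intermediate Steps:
j(P, n) = 7/3 - n/3 + P/3 (j(P, n) = 7/3 + (P - n)/3 = 7/3 + (-n/3 + P/3) = 7/3 - n/3 + P/3)
C(p) = p/(1 + p/3) (C(p) = p/(7/3 - ⅓*4 + p/3) = p/(7/3 - 4/3 + p/3) = p/(1 + p/3))
W(I, F) = (F + I + 3*F/(3 + F))/(F + I) (W(I, F) = (I + (3*F/(3 + F) + F))/(F + I) = (I + (F + 3*F/(3 + F)))/(F + I) = (F + I + 3*F/(3 + F))/(F + I))
40*(W(2, 3) - 34) = 40*((3*3 + (3 + 3)*(3 + 2))/((3 + 3)*(3 + 2)) - 34) = 40*((9 + 6*5)/(6*5) - 34) = 40*((⅙)*(⅕)*(9 + 30) - 34) = 40*((⅙)*(⅕)*39 - 34) = 40*(13/10 - 34) = 40*(-327/10) = -1308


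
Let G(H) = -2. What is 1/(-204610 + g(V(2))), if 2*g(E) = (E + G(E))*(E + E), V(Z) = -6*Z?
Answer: -1/204442 ≈ -4.8914e-6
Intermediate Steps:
g(E) = E*(-2 + E) (g(E) = ((E - 2)*(E + E))/2 = ((-2 + E)*(2*E))/2 = (2*E*(-2 + E))/2 = E*(-2 + E))
1/(-204610 + g(V(2))) = 1/(-204610 + (-6*2)*(-2 - 6*2)) = 1/(-204610 - 12*(-2 - 12)) = 1/(-204610 - 12*(-14)) = 1/(-204610 + 168) = 1/(-204442) = -1/204442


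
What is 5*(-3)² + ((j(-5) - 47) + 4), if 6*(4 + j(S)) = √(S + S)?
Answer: -2 + I*√10/6 ≈ -2.0 + 0.52705*I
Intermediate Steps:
j(S) = -4 + √2*√S/6 (j(S) = -4 + √(S + S)/6 = -4 + √(2*S)/6 = -4 + (√2*√S)/6 = -4 + √2*√S/6)
5*(-3)² + ((j(-5) - 47) + 4) = 5*(-3)² + (((-4 + √2*√(-5)/6) - 47) + 4) = 5*9 + (((-4 + √2*(I*√5)/6) - 47) + 4) = 45 + (((-4 + I*√10/6) - 47) + 4) = 45 + ((-51 + I*√10/6) + 4) = 45 + (-47 + I*√10/6) = -2 + I*√10/6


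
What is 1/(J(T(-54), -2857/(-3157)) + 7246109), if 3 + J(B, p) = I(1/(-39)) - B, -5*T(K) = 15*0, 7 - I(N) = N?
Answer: 39/282598408 ≈ 1.3800e-7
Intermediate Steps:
I(N) = 7 - N
T(K) = 0 (T(K) = -3*0 = -⅕*0 = 0)
J(B, p) = 157/39 - B (J(B, p) = -3 + ((7 - 1/(-39)) - B) = -3 + ((7 - 1*(-1/39)) - B) = -3 + ((7 + 1/39) - B) = -3 + (274/39 - B) = 157/39 - B)
1/(J(T(-54), -2857/(-3157)) + 7246109) = 1/((157/39 - 1*0) + 7246109) = 1/((157/39 + 0) + 7246109) = 1/(157/39 + 7246109) = 1/(282598408/39) = 39/282598408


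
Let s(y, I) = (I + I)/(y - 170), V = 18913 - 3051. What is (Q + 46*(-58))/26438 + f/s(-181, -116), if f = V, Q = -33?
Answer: 36798644381/1533404 ≈ 23998.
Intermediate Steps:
V = 15862
s(y, I) = 2*I/(-170 + y) (s(y, I) = (2*I)/(-170 + y) = 2*I/(-170 + y))
f = 15862
(Q + 46*(-58))/26438 + f/s(-181, -116) = (-33 + 46*(-58))/26438 + 15862/((2*(-116)/(-170 - 181))) = (-33 - 2668)*(1/26438) + 15862/((2*(-116)/(-351))) = -2701*1/26438 + 15862/((2*(-116)*(-1/351))) = -2701/26438 + 15862/(232/351) = -2701/26438 + 15862*(351/232) = -2701/26438 + 2783781/116 = 36798644381/1533404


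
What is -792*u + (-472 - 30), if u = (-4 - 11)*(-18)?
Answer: -214342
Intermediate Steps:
u = 270 (u = -15*(-18) = 270)
-792*u + (-472 - 30) = -792*270 + (-472 - 30) = -213840 - 502 = -214342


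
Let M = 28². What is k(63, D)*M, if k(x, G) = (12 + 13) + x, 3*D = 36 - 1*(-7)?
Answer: 68992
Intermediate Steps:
D = 43/3 (D = (36 - 1*(-7))/3 = (36 + 7)/3 = (⅓)*43 = 43/3 ≈ 14.333)
M = 784
k(x, G) = 25 + x
k(63, D)*M = (25 + 63)*784 = 88*784 = 68992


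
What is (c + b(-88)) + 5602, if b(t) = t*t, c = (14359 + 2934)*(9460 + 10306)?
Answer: 341826784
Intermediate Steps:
c = 341813438 (c = 17293*19766 = 341813438)
b(t) = t²
(c + b(-88)) + 5602 = (341813438 + (-88)²) + 5602 = (341813438 + 7744) + 5602 = 341821182 + 5602 = 341826784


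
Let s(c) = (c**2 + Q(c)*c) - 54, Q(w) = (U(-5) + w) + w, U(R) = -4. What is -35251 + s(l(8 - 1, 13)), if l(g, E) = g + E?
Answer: -34185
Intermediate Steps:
l(g, E) = E + g
Q(w) = -4 + 2*w (Q(w) = (-4 + w) + w = -4 + 2*w)
s(c) = -54 + c**2 + c*(-4 + 2*c) (s(c) = (c**2 + (-4 + 2*c)*c) - 54 = (c**2 + c*(-4 + 2*c)) - 54 = -54 + c**2 + c*(-4 + 2*c))
-35251 + s(l(8 - 1, 13)) = -35251 + (-54 - 4*(13 + (8 - 1)) + 3*(13 + (8 - 1))**2) = -35251 + (-54 - 4*(13 + 7) + 3*(13 + 7)**2) = -35251 + (-54 - 4*20 + 3*20**2) = -35251 + (-54 - 80 + 3*400) = -35251 + (-54 - 80 + 1200) = -35251 + 1066 = -34185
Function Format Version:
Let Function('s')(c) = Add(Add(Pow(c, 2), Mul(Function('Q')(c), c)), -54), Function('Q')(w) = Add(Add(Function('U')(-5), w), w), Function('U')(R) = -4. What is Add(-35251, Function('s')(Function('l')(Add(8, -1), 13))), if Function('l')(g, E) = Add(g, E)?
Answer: -34185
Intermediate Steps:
Function('l')(g, E) = Add(E, g)
Function('Q')(w) = Add(-4, Mul(2, w)) (Function('Q')(w) = Add(Add(-4, w), w) = Add(-4, Mul(2, w)))
Function('s')(c) = Add(-54, Pow(c, 2), Mul(c, Add(-4, Mul(2, c)))) (Function('s')(c) = Add(Add(Pow(c, 2), Mul(Add(-4, Mul(2, c)), c)), -54) = Add(Add(Pow(c, 2), Mul(c, Add(-4, Mul(2, c)))), -54) = Add(-54, Pow(c, 2), Mul(c, Add(-4, Mul(2, c)))))
Add(-35251, Function('s')(Function('l')(Add(8, -1), 13))) = Add(-35251, Add(-54, Mul(-4, Add(13, Add(8, -1))), Mul(3, Pow(Add(13, Add(8, -1)), 2)))) = Add(-35251, Add(-54, Mul(-4, Add(13, 7)), Mul(3, Pow(Add(13, 7), 2)))) = Add(-35251, Add(-54, Mul(-4, 20), Mul(3, Pow(20, 2)))) = Add(-35251, Add(-54, -80, Mul(3, 400))) = Add(-35251, Add(-54, -80, 1200)) = Add(-35251, 1066) = -34185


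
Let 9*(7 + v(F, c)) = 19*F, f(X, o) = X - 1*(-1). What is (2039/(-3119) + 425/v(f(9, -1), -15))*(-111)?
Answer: -1295505642/396113 ≈ -3270.5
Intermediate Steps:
f(X, o) = 1 + X (f(X, o) = X + 1 = 1 + X)
v(F, c) = -7 + 19*F/9 (v(F, c) = -7 + (19*F)/9 = -7 + 19*F/9)
(2039/(-3119) + 425/v(f(9, -1), -15))*(-111) = (2039/(-3119) + 425/(-7 + 19*(1 + 9)/9))*(-111) = (2039*(-1/3119) + 425/(-7 + (19/9)*10))*(-111) = (-2039/3119 + 425/(-7 + 190/9))*(-111) = (-2039/3119 + 425/(127/9))*(-111) = (-2039/3119 + 425*(9/127))*(-111) = (-2039/3119 + 3825/127)*(-111) = (11671222/396113)*(-111) = -1295505642/396113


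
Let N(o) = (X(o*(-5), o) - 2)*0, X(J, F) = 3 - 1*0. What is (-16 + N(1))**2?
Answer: 256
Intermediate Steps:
X(J, F) = 3 (X(J, F) = 3 + 0 = 3)
N(o) = 0 (N(o) = (3 - 2)*0 = 1*0 = 0)
(-16 + N(1))**2 = (-16 + 0)**2 = (-16)**2 = 256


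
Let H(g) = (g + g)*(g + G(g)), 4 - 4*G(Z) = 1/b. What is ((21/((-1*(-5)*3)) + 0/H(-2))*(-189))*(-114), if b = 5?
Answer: 150822/5 ≈ 30164.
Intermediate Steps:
G(Z) = 19/20 (G(Z) = 1 - 1/4/5 = 1 - 1/4*1/5 = 1 - 1/20 = 19/20)
H(g) = 2*g*(19/20 + g) (H(g) = (g + g)*(g + 19/20) = (2*g)*(19/20 + g) = 2*g*(19/20 + g))
((21/((-1*(-5)*3)) + 0/H(-2))*(-189))*(-114) = ((21/((-1*(-5)*3)) + 0/(((1/10)*(-2)*(19 + 20*(-2)))))*(-189))*(-114) = ((21/((5*3)) + 0/(((1/10)*(-2)*(19 - 40))))*(-189))*(-114) = ((21/15 + 0/(((1/10)*(-2)*(-21))))*(-189))*(-114) = ((21*(1/15) + 0/(21/5))*(-189))*(-114) = ((7/5 + 0*(5/21))*(-189))*(-114) = ((7/5 + 0)*(-189))*(-114) = ((7/5)*(-189))*(-114) = -1323/5*(-114) = 150822/5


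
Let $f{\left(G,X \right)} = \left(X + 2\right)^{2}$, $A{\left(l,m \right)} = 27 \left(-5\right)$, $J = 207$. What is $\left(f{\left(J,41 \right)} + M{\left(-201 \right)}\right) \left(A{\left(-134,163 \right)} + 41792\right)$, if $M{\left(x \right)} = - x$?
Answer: $85396850$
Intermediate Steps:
$A{\left(l,m \right)} = -135$
$f{\left(G,X \right)} = \left(2 + X\right)^{2}$
$\left(f{\left(J,41 \right)} + M{\left(-201 \right)}\right) \left(A{\left(-134,163 \right)} + 41792\right) = \left(\left(2 + 41\right)^{2} - -201\right) \left(-135 + 41792\right) = \left(43^{2} + 201\right) 41657 = \left(1849 + 201\right) 41657 = 2050 \cdot 41657 = 85396850$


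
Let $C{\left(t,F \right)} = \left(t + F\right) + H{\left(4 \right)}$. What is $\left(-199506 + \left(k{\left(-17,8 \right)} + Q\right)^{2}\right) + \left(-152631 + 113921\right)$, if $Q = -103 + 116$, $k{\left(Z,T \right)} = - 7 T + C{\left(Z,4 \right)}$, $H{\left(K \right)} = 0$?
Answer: $-235080$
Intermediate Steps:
$C{\left(t,F \right)} = F + t$ ($C{\left(t,F \right)} = \left(t + F\right) + 0 = \left(F + t\right) + 0 = F + t$)
$k{\left(Z,T \right)} = 4 + Z - 7 T$ ($k{\left(Z,T \right)} = - 7 T + \left(4 + Z\right) = 4 + Z - 7 T$)
$Q = 13$
$\left(-199506 + \left(k{\left(-17,8 \right)} + Q\right)^{2}\right) + \left(-152631 + 113921\right) = \left(-199506 + \left(\left(4 - 17 - 56\right) + 13\right)^{2}\right) + \left(-152631 + 113921\right) = \left(-199506 + \left(\left(4 - 17 - 56\right) + 13\right)^{2}\right) - 38710 = \left(-199506 + \left(-69 + 13\right)^{2}\right) - 38710 = \left(-199506 + \left(-56\right)^{2}\right) - 38710 = \left(-199506 + 3136\right) - 38710 = -196370 - 38710 = -235080$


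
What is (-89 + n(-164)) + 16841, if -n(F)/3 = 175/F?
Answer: 2747853/164 ≈ 16755.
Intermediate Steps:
n(F) = -525/F
(-89 + n(-164)) + 16841 = (-89 - 525/(-164)) + 16841 = (-89 - 525*(-1/164)) + 16841 = (-89 + 525/164) + 16841 = -14071/164 + 16841 = 2747853/164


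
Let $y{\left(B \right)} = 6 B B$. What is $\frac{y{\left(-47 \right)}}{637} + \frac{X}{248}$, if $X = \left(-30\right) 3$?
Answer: $\frac{1614831}{78988} \approx 20.444$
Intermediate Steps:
$y{\left(B \right)} = 6 B^{2}$
$X = -90$
$\frac{y{\left(-47 \right)}}{637} + \frac{X}{248} = \frac{6 \left(-47\right)^{2}}{637} - \frac{90}{248} = 6 \cdot 2209 \cdot \frac{1}{637} - \frac{45}{124} = 13254 \cdot \frac{1}{637} - \frac{45}{124} = \frac{13254}{637} - \frac{45}{124} = \frac{1614831}{78988}$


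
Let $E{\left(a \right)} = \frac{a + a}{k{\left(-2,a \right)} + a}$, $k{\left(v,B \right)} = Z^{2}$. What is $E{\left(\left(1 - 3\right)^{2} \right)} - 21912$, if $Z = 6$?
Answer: $- \frac{109559}{5} \approx -21912.0$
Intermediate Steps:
$k{\left(v,B \right)} = 36$ ($k{\left(v,B \right)} = 6^{2} = 36$)
$E{\left(a \right)} = \frac{2 a}{36 + a}$ ($E{\left(a \right)} = \frac{a + a}{36 + a} = \frac{2 a}{36 + a}$)
$E{\left(\left(1 - 3\right)^{2} \right)} - 21912 = \frac{2 \left(1 - 3\right)^{2}}{36 + \left(1 - 3\right)^{2}} - 21912 = \frac{2 \left(-2\right)^{2}}{36 + \left(-2\right)^{2}} - 21912 = 2 \cdot 4 \frac{1}{36 + 4} - 21912 = 2 \cdot 4 \cdot \frac{1}{40} - 21912 = \frac{1}{5} - 21912 = - \frac{109559}{5}$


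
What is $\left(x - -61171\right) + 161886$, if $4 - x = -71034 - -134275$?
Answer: $159820$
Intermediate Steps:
$x = -63237$ ($x = 4 - \left(-71034 - -134275\right) = 4 - \left(-71034 + 134275\right) = 4 - 63241 = -63237$)
$\left(x - -61171\right) + 161886 = \left(-63237 - -61171\right) + 161886 = \left(-63237 + \left(-70299 + 131470\right)\right) + 161886 = \left(-63237 + 61171\right) + 161886 = -2066 + 161886 = 159820$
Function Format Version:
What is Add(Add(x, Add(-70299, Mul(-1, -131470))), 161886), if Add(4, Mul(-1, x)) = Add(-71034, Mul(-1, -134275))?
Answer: 159820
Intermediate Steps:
x = -63237 (x = Add(4, Mul(-1, Add(-71034, Mul(-1, -134275)))) = Add(4, Mul(-1, Add(-71034, 134275))) = Add(4, Mul(-1, 63241)) = Add(4, -63241) = -63237)
Add(Add(x, Add(-70299, Mul(-1, -131470))), 161886) = Add(Add(-63237, Add(-70299, Mul(-1, -131470))), 161886) = Add(Add(-63237, Add(-70299, 131470)), 161886) = Add(Add(-63237, 61171), 161886) = Add(-2066, 161886) = 159820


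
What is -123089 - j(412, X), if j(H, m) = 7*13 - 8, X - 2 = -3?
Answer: -123172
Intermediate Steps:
X = -1 (X = 2 - 3 = -1)
j(H, m) = 83 (j(H, m) = 91 - 8 = 83)
-123089 - j(412, X) = -123089 - 1*83 = -123089 - 83 = -123172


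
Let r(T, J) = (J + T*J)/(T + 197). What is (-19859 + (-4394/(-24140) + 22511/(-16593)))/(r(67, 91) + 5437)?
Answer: -43753009564429/12029635258565 ≈ -3.6371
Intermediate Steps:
r(T, J) = (J + J*T)/(197 + T)
(-19859 + (-4394/(-24140) + 22511/(-16593)))/(r(67, 91) + 5437) = (-19859 + (-4394/(-24140) + 22511/(-16593)))/(91*(1 + 67)/(197 + 67) + 5437) = (-19859 + (-4394*(-1/24140) + 22511*(-1/16593)))/(91*68/264 + 5437) = (-19859 + (2197/12070 - 22511/16593))/(91*(1/264)*68 + 5437) = (-19859 - 235252949/200277510)/(1547/66 + 5437) = -3977546324039/(200277510*360389/66) = -3977546324039/200277510*66/360389 = -43753009564429/12029635258565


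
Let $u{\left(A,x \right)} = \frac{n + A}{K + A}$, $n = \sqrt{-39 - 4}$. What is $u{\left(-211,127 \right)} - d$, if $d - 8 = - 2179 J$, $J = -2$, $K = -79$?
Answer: $- \frac{1265929}{290} - \frac{i \sqrt{43}}{290} \approx -4365.3 - 0.022612 i$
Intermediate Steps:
$n = i \sqrt{43}$ ($n = \sqrt{-43} = i \sqrt{43} \approx 6.5574 i$)
$u{\left(A,x \right)} = \frac{A + i \sqrt{43}}{-79 + A}$ ($u{\left(A,x \right)} = \frac{i \sqrt{43} + A}{-79 + A} = \frac{A + i \sqrt{43}}{-79 + A}$)
$d = 4366$ ($d = 8 - -4358 = 8 + 4358 = 4366$)
$u{\left(-211,127 \right)} - d = \frac{-211 + i \sqrt{43}}{-79 - 211} - 4366 = \frac{-211 + i \sqrt{43}}{-290} - 4366 = - \frac{-211 + i \sqrt{43}}{290} - 4366 = \left(\frac{211}{290} - \frac{i \sqrt{43}}{290}\right) - 4366 = - \frac{1265929}{290} - \frac{i \sqrt{43}}{290}$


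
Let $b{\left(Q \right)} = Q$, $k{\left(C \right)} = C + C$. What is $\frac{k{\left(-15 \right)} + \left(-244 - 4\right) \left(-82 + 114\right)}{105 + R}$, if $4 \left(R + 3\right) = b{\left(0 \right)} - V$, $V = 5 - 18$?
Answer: $- \frac{31864}{421} \approx -75.686$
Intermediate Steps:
$k{\left(C \right)} = 2 C$
$V = -13$ ($V = 5 - 18 = -13$)
$R = \frac{1}{4}$ ($R = -3 + \frac{0 - -13}{4} = -3 + \frac{0 + 13}{4} = -3 + \frac{1}{4} \cdot 13 = -3 + \frac{13}{4} = \frac{1}{4} \approx 0.25$)
$\frac{k{\left(-15 \right)} + \left(-244 - 4\right) \left(-82 + 114\right)}{105 + R} = \frac{2 \left(-15\right) + \left(-244 - 4\right) \left(-82 + 114\right)}{105 + \frac{1}{4}} = \frac{-30 - 7936}{\frac{421}{4}} = \left(-30 - 7936\right) \frac{4}{421} = \left(-7966\right) \frac{4}{421} = - \frac{31864}{421}$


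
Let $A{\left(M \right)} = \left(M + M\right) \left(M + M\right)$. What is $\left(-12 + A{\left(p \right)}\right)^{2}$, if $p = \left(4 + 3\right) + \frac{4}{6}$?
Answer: $\frac{4032064}{81} \approx 49779.0$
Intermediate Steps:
$p = \frac{23}{3}$ ($p = 7 + 4 \cdot \frac{1}{6} = 7 + \frac{2}{3} = \frac{23}{3} \approx 7.6667$)
$A{\left(M \right)} = 4 M^{2}$ ($A{\left(M \right)} = 2 M 2 M = 4 M^{2}$)
$\left(-12 + A{\left(p \right)}\right)^{2} = \left(-12 + 4 \left(\frac{23}{3}\right)^{2}\right)^{2} = \left(-12 + 4 \cdot \frac{529}{9}\right)^{2} = \left(-12 + \frac{2116}{9}\right)^{2} = \left(\frac{2008}{9}\right)^{2} = \frac{4032064}{81}$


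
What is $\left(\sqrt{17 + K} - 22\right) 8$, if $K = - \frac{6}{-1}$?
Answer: $-176 + 8 \sqrt{23} \approx -137.63$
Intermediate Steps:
$K = 6$ ($K = \left(-6\right) \left(-1\right) = 6$)
$\left(\sqrt{17 + K} - 22\right) 8 = \left(\sqrt{17 + 6} - 22\right) 8 = \left(\sqrt{23} - 22\right) 8 = \left(-22 + \sqrt{23}\right) 8 = -176 + 8 \sqrt{23}$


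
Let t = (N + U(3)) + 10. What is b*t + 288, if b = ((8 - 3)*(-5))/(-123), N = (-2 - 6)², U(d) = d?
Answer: 37349/123 ≈ 303.65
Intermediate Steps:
N = 64 (N = (-8)² = 64)
b = 25/123 (b = (5*(-5))*(-1/123) = -25*(-1/123) = 25/123 ≈ 0.20325)
t = 77 (t = (64 + 3) + 10 = 67 + 10 = 77)
b*t + 288 = (25/123)*77 + 288 = 1925/123 + 288 = 37349/123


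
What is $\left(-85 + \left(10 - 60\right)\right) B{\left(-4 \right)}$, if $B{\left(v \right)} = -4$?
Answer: $540$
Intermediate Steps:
$\left(-85 + \left(10 - 60\right)\right) B{\left(-4 \right)} = \left(-85 + \left(10 - 60\right)\right) \left(-4\right) = \left(-85 - 50\right) \left(-4\right) = \left(-135\right) \left(-4\right) = 540$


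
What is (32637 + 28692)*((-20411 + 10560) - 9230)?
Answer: -1170218649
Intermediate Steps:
(32637 + 28692)*((-20411 + 10560) - 9230) = 61329*(-9851 - 9230) = 61329*(-19081) = -1170218649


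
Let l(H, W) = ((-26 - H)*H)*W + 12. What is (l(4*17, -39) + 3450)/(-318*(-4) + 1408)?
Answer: 25275/268 ≈ 94.310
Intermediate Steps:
l(H, W) = 12 + H*W*(-26 - H) (l(H, W) = (H*(-26 - H))*W + 12 = H*W*(-26 - H) + 12 = 12 + H*W*(-26 - H))
(l(4*17, -39) + 3450)/(-318*(-4) + 1408) = ((12 - 1*(-39)*(4*17)² - 26*4*17*(-39)) + 3450)/(-318*(-4) + 1408) = ((12 - 1*(-39)*68² - 26*68*(-39)) + 3450)/(1272 + 1408) = ((12 - 1*(-39)*4624 + 68952) + 3450)/2680 = ((12 + 180336 + 68952) + 3450)*(1/2680) = (249300 + 3450)*(1/2680) = 252750*(1/2680) = 25275/268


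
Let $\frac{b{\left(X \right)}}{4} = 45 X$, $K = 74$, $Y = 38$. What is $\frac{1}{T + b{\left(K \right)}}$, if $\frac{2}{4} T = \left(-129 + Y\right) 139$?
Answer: $- \frac{1}{11978} \approx -8.3486 \cdot 10^{-5}$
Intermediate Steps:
$T = -25298$ ($T = 2 \left(-129 + 38\right) 139 = 2 \left(\left(-91\right) 139\right) = 2 \left(-12649\right) = -25298$)
$b{\left(X \right)} = 180 X$ ($b{\left(X \right)} = 4 \cdot 45 X = 180 X$)
$\frac{1}{T + b{\left(K \right)}} = \frac{1}{-25298 + 180 \cdot 74} = \frac{1}{-25298 + 13320} = \frac{1}{-11978} = - \frac{1}{11978}$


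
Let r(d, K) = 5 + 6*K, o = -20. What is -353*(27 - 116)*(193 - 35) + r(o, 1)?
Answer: 4963897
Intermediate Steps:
-353*(27 - 116)*(193 - 35) + r(o, 1) = -353*(27 - 116)*(193 - 35) + (5 + 6*1) = -(-31417)*158 + (5 + 6) = -353*(-14062) + 11 = 4963886 + 11 = 4963897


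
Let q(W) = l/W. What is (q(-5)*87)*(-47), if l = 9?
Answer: 36801/5 ≈ 7360.2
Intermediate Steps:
q(W) = 9/W
(q(-5)*87)*(-47) = ((9/(-5))*87)*(-47) = ((9*(-1/5))*87)*(-47) = -9/5*87*(-47) = -783/5*(-47) = 36801/5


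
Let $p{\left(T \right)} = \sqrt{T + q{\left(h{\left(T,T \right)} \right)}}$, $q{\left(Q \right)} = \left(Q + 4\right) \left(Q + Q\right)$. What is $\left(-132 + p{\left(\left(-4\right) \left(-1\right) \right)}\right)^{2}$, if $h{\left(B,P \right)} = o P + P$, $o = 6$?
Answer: $19220 - 528 \sqrt{449} \approx 8031.9$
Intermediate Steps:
$h{\left(B,P \right)} = 7 P$ ($h{\left(B,P \right)} = 6 P + P = 7 P$)
$q{\left(Q \right)} = 2 Q \left(4 + Q\right)$ ($q{\left(Q \right)} = \left(4 + Q\right) 2 Q = 2 Q \left(4 + Q\right)$)
$p{\left(T \right)} = \sqrt{T + 14 T \left(4 + 7 T\right)}$ ($p{\left(T \right)} = \sqrt{T + 2 \cdot 7 T \left(4 + 7 T\right)} = \sqrt{T + 14 T \left(4 + 7 T\right)}$)
$\left(-132 + p{\left(\left(-4\right) \left(-1\right) \right)}\right)^{2} = \left(-132 + \sqrt{\left(-4\right) \left(-1\right) \left(57 + 98 \left(\left(-4\right) \left(-1\right)\right)\right)}\right)^{2} = \left(-132 + \sqrt{4 \left(57 + 98 \cdot 4\right)}\right)^{2} = \left(-132 + \sqrt{4 \left(57 + 392\right)}\right)^{2} = \left(-132 + \sqrt{4 \cdot 449}\right)^{2} = \left(-132 + \sqrt{1796}\right)^{2} = \left(-132 + 2 \sqrt{449}\right)^{2}$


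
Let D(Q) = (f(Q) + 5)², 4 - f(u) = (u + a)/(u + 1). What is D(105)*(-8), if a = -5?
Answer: -1458632/2809 ≈ -519.27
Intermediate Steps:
f(u) = 4 - (-5 + u)/(1 + u) (f(u) = 4 - (u - 5)/(u + 1) = 4 - (-5 + u)/(1 + u))
D(Q) = (5 + 3*(3 + Q)/(1 + Q))² (D(Q) = (3*(3 + Q)/(1 + Q) + 5)² = (5 + 3*(3 + Q)/(1 + Q))²)
D(105)*(-8) = (4*(7 + 4*105)²/(1 + 105)²)*(-8) = (4*(7 + 420)²/106²)*(-8) = (4*(1/11236)*427²)*(-8) = (4*(1/11236)*182329)*(-8) = (182329/2809)*(-8) = -1458632/2809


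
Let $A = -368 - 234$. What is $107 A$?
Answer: $-64414$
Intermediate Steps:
$A = -602$ ($A = -368 - 234 = -602$)
$107 A = 107 \left(-602\right) = -64414$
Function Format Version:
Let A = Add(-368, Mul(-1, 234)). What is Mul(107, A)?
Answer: -64414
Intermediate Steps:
A = -602 (A = Add(-368, -234) = -602)
Mul(107, A) = Mul(107, -602) = -64414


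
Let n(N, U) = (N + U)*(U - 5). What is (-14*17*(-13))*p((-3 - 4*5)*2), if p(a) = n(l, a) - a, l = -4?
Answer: 8032024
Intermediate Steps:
n(N, U) = (-5 + U)*(N + U) (n(N, U) = (N + U)*(-5 + U) = (-5 + U)*(N + U))
p(a) = 20 + a² - 10*a (p(a) = (a² - 5*(-4) - 5*a - 4*a) - a = (a² + 20 - 5*a - 4*a) - a = (20 + a² - 9*a) - a = 20 + a² - 10*a)
(-14*17*(-13))*p((-3 - 4*5)*2) = (-14*17*(-13))*(20 + ((-3 - 4*5)*2)² - 10*(-3 - 4*5)*2) = (-238*(-13))*(20 + ((-3 - 20)*2)² - 10*(-3 - 20)*2) = 3094*(20 + (-23*2)² - (-230)*2) = 3094*(20 + (-46)² - 10*(-46)) = 3094*(20 + 2116 + 460) = 3094*2596 = 8032024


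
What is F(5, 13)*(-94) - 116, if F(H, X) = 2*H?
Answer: -1056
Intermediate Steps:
F(5, 13)*(-94) - 116 = (2*5)*(-94) - 116 = 10*(-94) - 116 = -940 - 116 = -1056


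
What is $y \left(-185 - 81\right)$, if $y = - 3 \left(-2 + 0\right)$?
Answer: $-1596$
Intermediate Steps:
$y = 6$ ($y = \left(-3\right) \left(-2\right) = 6$)
$y \left(-185 - 81\right) = 6 \left(-185 - 81\right) = 6 \left(-266\right) = -1596$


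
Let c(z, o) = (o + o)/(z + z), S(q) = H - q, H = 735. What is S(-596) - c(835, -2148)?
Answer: 1113533/835 ≈ 1333.6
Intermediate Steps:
S(q) = 735 - q
c(z, o) = o/z (c(z, o) = (2*o)/((2*z)) = (2*o)*(1/(2*z)) = o/z)
S(-596) - c(835, -2148) = (735 - 1*(-596)) - (-2148)/835 = (735 + 596) - (-2148)/835 = 1331 - 1*(-2148/835) = 1331 + 2148/835 = 1113533/835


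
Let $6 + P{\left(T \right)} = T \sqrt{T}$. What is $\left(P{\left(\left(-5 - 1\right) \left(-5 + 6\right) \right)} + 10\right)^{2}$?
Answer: $-200 - 48 i \sqrt{6} \approx -200.0 - 117.58 i$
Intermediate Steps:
$P{\left(T \right)} = -6 + T^{\frac{3}{2}}$ ($P{\left(T \right)} = -6 + T \sqrt{T} = -6 + T^{\frac{3}{2}}$)
$\left(P{\left(\left(-5 - 1\right) \left(-5 + 6\right) \right)} + 10\right)^{2} = \left(\left(-6 + \left(\left(-5 - 1\right) \left(-5 + 6\right)\right)^{\frac{3}{2}}\right) + 10\right)^{2} = \left(\left(-6 + \left(\left(-6\right) 1\right)^{\frac{3}{2}}\right) + 10\right)^{2} = \left(\left(-6 + \left(-6\right)^{\frac{3}{2}}\right) + 10\right)^{2} = \left(\left(-6 - 6 i \sqrt{6}\right) + 10\right)^{2} = \left(4 - 6 i \sqrt{6}\right)^{2}$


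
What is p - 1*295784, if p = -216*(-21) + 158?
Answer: -291090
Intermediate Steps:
p = 4694 (p = 4536 + 158 = 4694)
p - 1*295784 = 4694 - 1*295784 = 4694 - 295784 = -291090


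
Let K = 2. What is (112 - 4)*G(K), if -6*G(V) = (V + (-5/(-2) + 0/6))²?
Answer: -729/2 ≈ -364.50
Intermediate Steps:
G(V) = -(5/2 + V)²/6 (G(V) = -(V + (-5/(-2) + 0/6))²/6 = -(V + (-5*(-½) + 0*(⅙)))²/6 = -(V + (5/2 + 0))²/6 = -(V + 5/2)²/6 = -(5/2 + V)²/6)
(112 - 4)*G(K) = (112 - 4)*(-(5 + 2*2)²/24) = 108*(-(5 + 4)²/24) = 108*(-1/24*9²) = 108*(-1/24*81) = 108*(-27/8) = -729/2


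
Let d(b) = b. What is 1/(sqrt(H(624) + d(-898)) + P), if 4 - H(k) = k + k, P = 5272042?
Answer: 2636021/13897213425953 - 3*I*sqrt(238)/27794426851906 ≈ 1.8968e-7 - 1.6651e-12*I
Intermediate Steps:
H(k) = 4 - 2*k (H(k) = 4 - (k + k) = 4 - 2*k)
1/(sqrt(H(624) + d(-898)) + P) = 1/(sqrt((4 - 2*624) - 898) + 5272042) = 1/(sqrt((4 - 1248) - 898) + 5272042) = 1/(sqrt(-1244 - 898) + 5272042) = 1/(sqrt(-2142) + 5272042) = 1/(3*I*sqrt(238) + 5272042) = 1/(5272042 + 3*I*sqrt(238))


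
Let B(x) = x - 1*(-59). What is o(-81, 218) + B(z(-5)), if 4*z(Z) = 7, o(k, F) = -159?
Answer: -393/4 ≈ -98.250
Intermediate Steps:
z(Z) = 7/4 (z(Z) = (¼)*7 = 7/4)
B(x) = 59 + x (B(x) = x + 59 = 59 + x)
o(-81, 218) + B(z(-5)) = -159 + (59 + 7/4) = -159 + 243/4 = -393/4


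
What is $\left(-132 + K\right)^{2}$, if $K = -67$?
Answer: $39601$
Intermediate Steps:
$\left(-132 + K\right)^{2} = \left(-132 - 67\right)^{2} = \left(-199\right)^{2} = 39601$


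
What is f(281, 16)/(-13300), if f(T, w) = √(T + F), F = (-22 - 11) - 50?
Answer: -3*√22/13300 ≈ -0.0010580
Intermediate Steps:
F = -83 (F = -33 - 50 = -83)
f(T, w) = √(-83 + T) (f(T, w) = √(T - 83) = √(-83 + T))
f(281, 16)/(-13300) = √(-83 + 281)/(-13300) = √198*(-1/13300) = (3*√22)*(-1/13300) = -3*√22/13300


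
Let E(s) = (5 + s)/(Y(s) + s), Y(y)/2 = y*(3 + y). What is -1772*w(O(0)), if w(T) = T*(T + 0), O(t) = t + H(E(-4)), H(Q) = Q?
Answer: -443/4 ≈ -110.75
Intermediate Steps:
Y(y) = 2*y*(3 + y) (Y(y) = 2*(y*(3 + y)) = 2*y*(3 + y))
E(s) = (5 + s)/(s + 2*s*(3 + s)) (E(s) = (5 + s)/(2*s*(3 + s) + s) = (5 + s)/(s + 2*s*(3 + s)))
O(t) = ¼ + t (O(t) = t + (5 - 4)/((-4)*(7 + 2*(-4))) = t - ¼*1/(7 - 8) = t - ¼*1/(-1) = t - ¼*(-1)*1 = t + ¼ = ¼ + t)
w(T) = T² (w(T) = T*T = T²)
-1772*w(O(0)) = -1772*(¼ + 0)² = -1772*(¼)² = -1772*1/16 = -443/4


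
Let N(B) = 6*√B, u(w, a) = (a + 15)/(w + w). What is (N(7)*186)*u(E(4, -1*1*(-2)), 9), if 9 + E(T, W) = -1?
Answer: -6696*√7/5 ≈ -3543.2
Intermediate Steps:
E(T, W) = -10 (E(T, W) = -9 - 1 = -10)
u(w, a) = (15 + a)/(2*w) (u(w, a) = (15 + a)/((2*w)) = (15 + a)*(1/(2*w)) = (15 + a)/(2*w))
(N(7)*186)*u(E(4, -1*1*(-2)), 9) = ((6*√7)*186)*((½)*(15 + 9)/(-10)) = (1116*√7)*((½)*(-⅒)*24) = (1116*√7)*(-6/5) = -6696*√7/5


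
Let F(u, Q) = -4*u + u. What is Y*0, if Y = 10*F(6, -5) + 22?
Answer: 0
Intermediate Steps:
F(u, Q) = -3*u
Y = -158 (Y = 10*(-3*6) + 22 = 10*(-18) + 22 = -180 + 22 = -158)
Y*0 = -158*0 = 0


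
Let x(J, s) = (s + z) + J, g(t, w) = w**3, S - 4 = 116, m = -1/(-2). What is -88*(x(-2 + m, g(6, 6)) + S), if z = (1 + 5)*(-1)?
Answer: -28908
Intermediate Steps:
m = 1/2 (m = -1*(-1/2) = 1/2 ≈ 0.50000)
S = 120 (S = 4 + 116 = 120)
z = -6 (z = 6*(-1) = -6)
x(J, s) = -6 + J + s (x(J, s) = (s - 6) + J = (-6 + s) + J = -6 + J + s)
-88*(x(-2 + m, g(6, 6)) + S) = -88*((-6 + (-2 + 1/2) + 6**3) + 120) = -88*((-6 - 3/2 + 216) + 120) = -88*(417/2 + 120) = -88*657/2 = -28908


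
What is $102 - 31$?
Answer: $71$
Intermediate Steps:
$102 - 31 = 71$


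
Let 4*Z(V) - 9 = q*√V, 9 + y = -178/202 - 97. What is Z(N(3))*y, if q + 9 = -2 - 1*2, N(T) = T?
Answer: -97155/404 + 140335*√3/404 ≈ 361.17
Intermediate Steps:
y = -10795/101 (y = -9 + (-178/202 - 97) = -9 + (-178*1/202 - 97) = -9 + (-89/101 - 97) = -9 - 9886/101 = -10795/101 ≈ -106.88)
q = -13 (q = -9 + (-2 - 1*2) = -9 + (-2 - 2) = -9 - 4 = -13)
Z(V) = 9/4 - 13*√V/4 (Z(V) = 9/4 + (-13*√V)/4 = 9/4 - 13*√V/4)
Z(N(3))*y = (9/4 - 13*√3/4)*(-10795/101) = -97155/404 + 140335*√3/404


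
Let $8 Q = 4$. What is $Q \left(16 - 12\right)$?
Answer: $2$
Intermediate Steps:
$Q = \frac{1}{2}$ ($Q = \frac{1}{8} \cdot 4 = \frac{1}{2} \approx 0.5$)
$Q \left(16 - 12\right) = \frac{16 - 12}{2} = \frac{1}{2} \cdot 4 = 2$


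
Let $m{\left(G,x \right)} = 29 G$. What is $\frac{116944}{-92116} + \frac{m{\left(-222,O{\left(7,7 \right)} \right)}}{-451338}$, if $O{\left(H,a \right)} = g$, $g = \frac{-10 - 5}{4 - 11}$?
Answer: $- \frac{2174509511}{1732310467} \approx -1.2553$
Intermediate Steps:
$g = \frac{15}{7}$ ($g = - \frac{15}{-7} = \left(-15\right) \left(- \frac{1}{7}\right) = \frac{15}{7} \approx 2.1429$)
$O{\left(H,a \right)} = \frac{15}{7}$
$\frac{116944}{-92116} + \frac{m{\left(-222,O{\left(7,7 \right)} \right)}}{-451338} = \frac{116944}{-92116} + \frac{29 \left(-222\right)}{-451338} = 116944 \left(- \frac{1}{92116}\right) - - \frac{1073}{75223} = - \frac{29236}{23029} + \frac{1073}{75223} = - \frac{2174509511}{1732310467}$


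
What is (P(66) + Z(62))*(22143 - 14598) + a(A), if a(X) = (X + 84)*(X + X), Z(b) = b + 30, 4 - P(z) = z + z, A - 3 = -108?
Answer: -267210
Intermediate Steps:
A = -105 (A = 3 - 108 = -105)
P(z) = 4 - 2*z (P(z) = 4 - (z + z) = 4 - 2*z)
Z(b) = 30 + b
a(X) = 2*X*(84 + X) (a(X) = (84 + X)*(2*X) = 2*X*(84 + X))
(P(66) + Z(62))*(22143 - 14598) + a(A) = ((4 - 2*66) + (30 + 62))*(22143 - 14598) + 2*(-105)*(84 - 105) = ((4 - 132) + 92)*7545 + 2*(-105)*(-21) = (-128 + 92)*7545 + 4410 = -36*7545 + 4410 = -271620 + 4410 = -267210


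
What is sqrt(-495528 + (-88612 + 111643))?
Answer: I*sqrt(472497) ≈ 687.38*I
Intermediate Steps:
sqrt(-495528 + (-88612 + 111643)) = sqrt(-495528 + 23031) = sqrt(-472497) = I*sqrt(472497)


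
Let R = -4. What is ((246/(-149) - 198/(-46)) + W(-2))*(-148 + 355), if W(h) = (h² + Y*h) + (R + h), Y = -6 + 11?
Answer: -288279/149 ≈ -1934.8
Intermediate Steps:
Y = 5
W(h) = -4 + h² + 6*h (W(h) = (h² + 5*h) + (-4 + h) = -4 + h² + 6*h)
((246/(-149) - 198/(-46)) + W(-2))*(-148 + 355) = ((246/(-149) - 198/(-46)) + (-4 + (-2)² + 6*(-2)))*(-148 + 355) = ((246*(-1/149) - 198*(-1/46)) + (-4 + 4 - 12))*207 = ((-246/149 + 99/23) - 12)*207 = (9093/3427 - 12)*207 = -32031/3427*207 = -288279/149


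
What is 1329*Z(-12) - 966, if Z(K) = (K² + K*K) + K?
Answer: 365838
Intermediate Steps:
Z(K) = K + 2*K² (Z(K) = (K² + K²) + K = 2*K² + K = K + 2*K²)
1329*Z(-12) - 966 = 1329*(-12*(1 + 2*(-12))) - 966 = 1329*(-12*(1 - 24)) - 966 = 1329*(-12*(-23)) - 966 = 1329*276 - 966 = 366804 - 966 = 365838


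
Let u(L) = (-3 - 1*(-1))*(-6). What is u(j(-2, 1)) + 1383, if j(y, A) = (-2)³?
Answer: 1395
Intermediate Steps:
j(y, A) = -8
u(L) = 12 (u(L) = (-3 + 1)*(-6) = -2*(-6) = 12)
u(j(-2, 1)) + 1383 = 12 + 1383 = 1395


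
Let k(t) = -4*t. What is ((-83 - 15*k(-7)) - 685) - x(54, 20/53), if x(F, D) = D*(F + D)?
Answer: -3394732/2809 ≈ -1208.5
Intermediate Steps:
x(F, D) = D*(D + F)
((-83 - 15*k(-7)) - 685) - x(54, 20/53) = ((-83 - (-60)*(-7)) - 685) - 20/53*(20/53 + 54) = ((-83 - 15*28) - 685) - 20*(1/53)*(20*(1/53) + 54) = ((-83 - 420) - 685) - 20*(20/53 + 54)/53 = (-503 - 685) - 20*2882/(53*53) = -1188 - 1*57640/2809 = -1188 - 57640/2809 = -3394732/2809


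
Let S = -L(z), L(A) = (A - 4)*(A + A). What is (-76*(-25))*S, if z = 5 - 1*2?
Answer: 11400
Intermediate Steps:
z = 3 (z = 5 - 2 = 3)
L(A) = 2*A*(-4 + A) (L(A) = (-4 + A)*(2*A) = 2*A*(-4 + A))
S = 6 (S = -2*3*(-4 + 3) = -2*3*(-1) = -1*(-6) = 6)
(-76*(-25))*S = -76*(-25)*6 = 1900*6 = 11400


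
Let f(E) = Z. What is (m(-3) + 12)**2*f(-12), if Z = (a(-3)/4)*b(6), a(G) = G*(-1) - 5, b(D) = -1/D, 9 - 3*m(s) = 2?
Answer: 1849/108 ≈ 17.120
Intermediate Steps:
m(s) = 7/3 (m(s) = 3 - 1/3*2 = 3 - 2/3 = 7/3)
a(G) = -5 - G (a(G) = -G - 5 = -5 - G)
Z = 1/12 (Z = ((-5 - 1*(-3))/4)*(-1/6) = ((-5 + 3)*(1/4))*(-1*1/6) = -2*1/4*(-1/6) = -1/2*(-1/6) = 1/12 ≈ 0.083333)
f(E) = 1/12
(m(-3) + 12)**2*f(-12) = (7/3 + 12)**2*(1/12) = (43/3)**2*(1/12) = (1849/9)*(1/12) = 1849/108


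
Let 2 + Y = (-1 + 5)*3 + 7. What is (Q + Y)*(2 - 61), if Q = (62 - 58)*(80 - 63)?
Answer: -5015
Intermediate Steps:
Q = 68 (Q = 4*17 = 68)
Y = 17 (Y = -2 + ((-1 + 5)*3 + 7) = -2 + (4*3 + 7) = -2 + (12 + 7) = -2 + 19 = 17)
(Q + Y)*(2 - 61) = (68 + 17)*(2 - 61) = 85*(-59) = -5015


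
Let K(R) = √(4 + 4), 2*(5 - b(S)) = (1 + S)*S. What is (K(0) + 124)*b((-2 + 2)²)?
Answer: 620 + 10*√2 ≈ 634.14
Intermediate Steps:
b(S) = 5 - S*(1 + S)/2 (b(S) = 5 - (1 + S)*S/2 = 5 - S*(1 + S)/2)
K(R) = 2*√2 (K(R) = √8 = 2*√2)
(K(0) + 124)*b((-2 + 2)²) = (2*√2 + 124)*(5 - (-2 + 2)²/2 - (-2 + 2)⁴/2) = (124 + 2*√2)*(5 - ½*0² - (0²)²/2) = (124 + 2*√2)*(5 - ½*0 - ½*0²) = (124 + 2*√2)*(5 + 0 - ½*0) = (124 + 2*√2)*(5 + 0 + 0) = (124 + 2*√2)*5 = 620 + 10*√2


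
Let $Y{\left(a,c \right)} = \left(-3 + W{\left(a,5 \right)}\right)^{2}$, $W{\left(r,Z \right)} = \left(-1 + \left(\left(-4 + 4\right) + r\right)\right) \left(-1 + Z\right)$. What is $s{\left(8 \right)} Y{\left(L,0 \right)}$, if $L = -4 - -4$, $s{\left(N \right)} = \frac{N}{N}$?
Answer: $49$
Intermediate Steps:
$W{\left(r,Z \right)} = \left(-1 + Z\right) \left(-1 + r\right)$ ($W{\left(r,Z \right)} = \left(-1 + \left(0 + r\right)\right) \left(-1 + Z\right) = \left(-1 + r\right) \left(-1 + Z\right) = \left(-1 + Z\right) \left(-1 + r\right)$)
$s{\left(N \right)} = 1$
$L = 0$ ($L = -4 + 4 = 0$)
$Y{\left(a,c \right)} = \left(-7 + 4 a\right)^{2}$ ($Y{\left(a,c \right)} = \left(-3 + \left(1 - 5 - a + 5 a\right)\right)^{2} = \left(-3 + \left(-4 + 4 a\right)\right)^{2} = \left(-7 + 4 a\right)^{2}$)
$s{\left(8 \right)} Y{\left(L,0 \right)} = 1 \left(-7 + 4 \cdot 0\right)^{2} = 1 \left(-7 + 0\right)^{2} = 1 \left(-7\right)^{2} = 1 \cdot 49 = 49$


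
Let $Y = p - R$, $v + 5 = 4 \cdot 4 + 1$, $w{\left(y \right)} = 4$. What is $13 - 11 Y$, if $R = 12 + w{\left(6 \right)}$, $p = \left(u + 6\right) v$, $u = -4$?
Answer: $-75$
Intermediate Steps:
$v = 12$ ($v = -5 + \left(4 \cdot 4 + 1\right) = -5 + \left(16 + 1\right) = -5 + 17 = 12$)
$p = 24$ ($p = \left(-4 + 6\right) 12 = 2 \cdot 12 = 24$)
$R = 16$ ($R = 12 + 4 = 16$)
$Y = 8$ ($Y = 24 - 16 = 8$)
$13 - 11 Y = 13 - 88 = -75$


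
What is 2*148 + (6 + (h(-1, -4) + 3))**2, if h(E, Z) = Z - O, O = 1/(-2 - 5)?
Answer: 15800/49 ≈ 322.45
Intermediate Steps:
O = -1/7 (O = 1/(-7) = -1/7 ≈ -0.14286)
h(E, Z) = 1/7 + Z (h(E, Z) = Z - 1*(-1/7) = Z + 1/7 = 1/7 + Z)
2*148 + (6 + (h(-1, -4) + 3))**2 = 2*148 + (6 + ((1/7 - 4) + 3))**2 = 296 + (6 + (-27/7 + 3))**2 = 296 + (6 - 6/7)**2 = 296 + (36/7)**2 = 296 + 1296/49 = 15800/49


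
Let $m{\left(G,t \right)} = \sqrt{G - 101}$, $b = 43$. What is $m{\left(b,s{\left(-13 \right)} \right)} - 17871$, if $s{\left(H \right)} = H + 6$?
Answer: $-17871 + i \sqrt{58} \approx -17871.0 + 7.6158 i$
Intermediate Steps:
$s{\left(H \right)} = 6 + H$
$m{\left(G,t \right)} = \sqrt{-101 + G}$
$m{\left(b,s{\left(-13 \right)} \right)} - 17871 = \sqrt{-101 + 43} - 17871 = \sqrt{-58} - 17871 = i \sqrt{58} - 17871 = -17871 + i \sqrt{58}$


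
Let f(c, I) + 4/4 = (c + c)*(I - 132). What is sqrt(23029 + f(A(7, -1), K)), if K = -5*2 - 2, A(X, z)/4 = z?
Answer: 2*sqrt(6045) ≈ 155.50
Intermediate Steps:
A(X, z) = 4*z
K = -12 (K = -10 - 2 = -12)
f(c, I) = -1 + 2*c*(-132 + I) (f(c, I) = -1 + (c + c)*(I - 132) = -1 + (2*c)*(-132 + I) = -1 + 2*c*(-132 + I))
sqrt(23029 + f(A(7, -1), K)) = sqrt(23029 + (-1 - 1056*(-1) + 2*(-12)*(4*(-1)))) = sqrt(23029 + (-1 - 264*(-4) + 2*(-12)*(-4))) = sqrt(23029 + (-1 + 1056 + 96)) = sqrt(23029 + 1151) = sqrt(24180) = 2*sqrt(6045)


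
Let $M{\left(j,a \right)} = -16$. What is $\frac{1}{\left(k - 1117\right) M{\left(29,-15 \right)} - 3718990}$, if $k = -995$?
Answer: $- \frac{1}{3685198} \approx -2.7136 \cdot 10^{-7}$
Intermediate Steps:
$\frac{1}{\left(k - 1117\right) M{\left(29,-15 \right)} - 3718990} = \frac{1}{\left(-995 - 1117\right) \left(-16\right) - 3718990} = \frac{1}{\left(-2112\right) \left(-16\right) - 3718990} = \frac{1}{33792 - 3718990} = \frac{1}{-3685198} = - \frac{1}{3685198}$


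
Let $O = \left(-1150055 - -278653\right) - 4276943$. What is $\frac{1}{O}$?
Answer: $- \frac{1}{5148345} \approx -1.9424 \cdot 10^{-7}$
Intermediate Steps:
$O = -5148345$ ($O = \left(-1150055 + 278653\right) - 4276943 = -871402 - 4276943 = -5148345$)
$\frac{1}{O} = \frac{1}{-5148345} = - \frac{1}{5148345}$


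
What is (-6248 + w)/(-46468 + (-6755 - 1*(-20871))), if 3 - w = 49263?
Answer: 13877/8088 ≈ 1.7158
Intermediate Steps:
w = -49260 (w = 3 - 1*49263 = 3 - 49263 = -49260)
(-6248 + w)/(-46468 + (-6755 - 1*(-20871))) = (-6248 - 49260)/(-46468 + (-6755 - 1*(-20871))) = -55508/(-46468 + (-6755 + 20871)) = -55508/(-46468 + 14116) = -55508/(-32352) = -55508*(-1/32352) = 13877/8088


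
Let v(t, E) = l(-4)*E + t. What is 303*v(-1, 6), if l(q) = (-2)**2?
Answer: 6969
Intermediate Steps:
l(q) = 4
v(t, E) = t + 4*E (v(t, E) = 4*E + t = t + 4*E)
303*v(-1, 6) = 303*(-1 + 4*6) = 303*(-1 + 24) = 303*23 = 6969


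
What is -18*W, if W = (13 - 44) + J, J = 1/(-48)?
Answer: 4467/8 ≈ 558.38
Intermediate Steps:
J = -1/48 ≈ -0.020833
W = -1489/48 (W = (13 - 44) - 1/48 = -31 - 1/48 = -1489/48 ≈ -31.021)
-18*W = -18*(-1489/48) = 4467/8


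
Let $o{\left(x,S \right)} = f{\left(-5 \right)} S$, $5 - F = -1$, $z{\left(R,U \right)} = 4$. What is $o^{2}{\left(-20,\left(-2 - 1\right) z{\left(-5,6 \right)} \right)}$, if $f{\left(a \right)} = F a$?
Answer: $129600$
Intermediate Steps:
$F = 6$ ($F = 5 - -1 = 5 + 1 = 6$)
$f{\left(a \right)} = 6 a$
$o{\left(x,S \right)} = - 30 S$ ($o{\left(x,S \right)} = 6 \left(-5\right) S = - 30 S$)
$o^{2}{\left(-20,\left(-2 - 1\right) z{\left(-5,6 \right)} \right)} = \left(- 30 \left(-2 - 1\right) 4\right)^{2} = \left(- 30 \left(\left(-3\right) 4\right)\right)^{2} = \left(\left(-30\right) \left(-12\right)\right)^{2} = 360^{2} = 129600$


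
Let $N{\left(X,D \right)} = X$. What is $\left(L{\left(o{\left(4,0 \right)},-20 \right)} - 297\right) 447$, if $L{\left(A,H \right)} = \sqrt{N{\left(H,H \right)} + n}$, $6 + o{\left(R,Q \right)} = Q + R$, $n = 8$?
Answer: $-132759 + 894 i \sqrt{3} \approx -1.3276 \cdot 10^{5} + 1548.5 i$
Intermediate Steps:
$o{\left(R,Q \right)} = -6 + Q + R$ ($o{\left(R,Q \right)} = -6 + \left(Q + R\right) = -6 + Q + R$)
$L{\left(A,H \right)} = \sqrt{8 + H}$ ($L{\left(A,H \right)} = \sqrt{H + 8} = \sqrt{8 + H}$)
$\left(L{\left(o{\left(4,0 \right)},-20 \right)} - 297\right) 447 = \left(\sqrt{8 - 20} - 297\right) 447 = \left(\sqrt{-12} - 297\right) 447 = \left(2 i \sqrt{3} - 297\right) 447 = \left(-297 + 2 i \sqrt{3}\right) 447 = -132759 + 894 i \sqrt{3}$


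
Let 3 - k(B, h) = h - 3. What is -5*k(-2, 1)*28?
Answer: -700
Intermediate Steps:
k(B, h) = 6 - h (k(B, h) = 3 - (h - 3) = 3 - (-3 + h) = 3 + (3 - h) = 6 - h)
-5*k(-2, 1)*28 = -5*(6 - 1*1)*28 = -5*(6 - 1)*28 = -5*5*28 = -25*28 = -700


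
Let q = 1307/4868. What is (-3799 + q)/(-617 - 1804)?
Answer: 6164075/3928476 ≈ 1.5691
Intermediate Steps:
q = 1307/4868 (q = 1307*(1/4868) = 1307/4868 ≈ 0.26849)
(-3799 + q)/(-617 - 1804) = (-3799 + 1307/4868)/(-617 - 1804) = -18492225/4868/(-2421) = -18492225/4868*(-1/2421) = 6164075/3928476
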